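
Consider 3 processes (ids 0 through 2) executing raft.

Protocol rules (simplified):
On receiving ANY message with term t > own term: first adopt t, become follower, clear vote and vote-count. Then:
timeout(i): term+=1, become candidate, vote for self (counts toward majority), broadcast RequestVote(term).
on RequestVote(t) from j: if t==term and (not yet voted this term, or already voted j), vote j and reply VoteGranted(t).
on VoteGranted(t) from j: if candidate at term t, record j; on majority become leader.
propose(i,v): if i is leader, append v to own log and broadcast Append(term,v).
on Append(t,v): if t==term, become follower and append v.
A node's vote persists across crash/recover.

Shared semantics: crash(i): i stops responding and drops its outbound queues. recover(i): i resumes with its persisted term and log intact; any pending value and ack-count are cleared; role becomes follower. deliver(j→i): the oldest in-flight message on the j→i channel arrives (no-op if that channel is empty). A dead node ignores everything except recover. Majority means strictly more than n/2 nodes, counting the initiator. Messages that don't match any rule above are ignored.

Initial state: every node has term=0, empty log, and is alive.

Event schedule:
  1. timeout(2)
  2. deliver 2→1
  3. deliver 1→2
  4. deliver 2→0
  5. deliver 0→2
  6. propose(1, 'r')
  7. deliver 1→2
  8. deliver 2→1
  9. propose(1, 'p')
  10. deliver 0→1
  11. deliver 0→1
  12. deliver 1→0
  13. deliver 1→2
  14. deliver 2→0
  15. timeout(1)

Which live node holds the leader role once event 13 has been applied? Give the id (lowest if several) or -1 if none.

2

after 1 — timeout(2): n2:cand/t1/[-]
after 2 — deliver 2→1: n1:foll/t1/[-]
after 3 — deliver 1→2: n2:lead/t1/[-]
after 4 — deliver 2→0: n0:foll/t1/[-]
after 5 — deliver 0→2: ·
after 6 — propose(1,'r'): ·
after 7 — deliver 1→2: ·
after 8 — deliver 2→1: ·
after 9 — propose(1,'p'): ·
after 10 — deliver 0→1: ·
after 11 — deliver 0→1: ·
after 12 — deliver 1→0: ·
after 13 — deliver 1→2: ·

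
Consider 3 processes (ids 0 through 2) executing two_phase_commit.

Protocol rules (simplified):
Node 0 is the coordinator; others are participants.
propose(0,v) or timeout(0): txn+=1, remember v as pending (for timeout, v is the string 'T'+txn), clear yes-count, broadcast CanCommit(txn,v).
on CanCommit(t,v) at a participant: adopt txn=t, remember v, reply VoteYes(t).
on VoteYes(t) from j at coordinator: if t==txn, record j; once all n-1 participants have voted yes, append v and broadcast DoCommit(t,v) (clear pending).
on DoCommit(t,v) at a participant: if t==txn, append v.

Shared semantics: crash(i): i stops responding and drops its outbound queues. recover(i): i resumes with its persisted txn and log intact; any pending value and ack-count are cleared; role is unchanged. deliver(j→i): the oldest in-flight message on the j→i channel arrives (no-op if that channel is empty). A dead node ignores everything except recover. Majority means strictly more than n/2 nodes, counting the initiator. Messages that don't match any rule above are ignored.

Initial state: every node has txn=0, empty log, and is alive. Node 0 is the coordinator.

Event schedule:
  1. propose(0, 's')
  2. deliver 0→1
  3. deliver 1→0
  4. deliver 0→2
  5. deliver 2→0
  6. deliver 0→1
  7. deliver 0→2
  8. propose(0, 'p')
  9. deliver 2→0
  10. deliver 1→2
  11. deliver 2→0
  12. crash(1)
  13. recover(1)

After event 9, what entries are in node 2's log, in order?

s

step 1 propose(0,'s'): 0={coor,t=1,log=-}
step 2 deliver 0→1: 1={part,t=1,log=-}
step 3 deliver 1→0: —
step 4 deliver 0→2: 2={part,t=1,log=-}
step 5 deliver 2→0: 0={coor,t=1,log=s}
step 6 deliver 0→1: 1={part,t=1,log=s}
step 7 deliver 0→2: 2={part,t=1,log=s}
step 8 propose(0,'p'): 0={coor,t=2,log=s}
step 9 deliver 2→0: —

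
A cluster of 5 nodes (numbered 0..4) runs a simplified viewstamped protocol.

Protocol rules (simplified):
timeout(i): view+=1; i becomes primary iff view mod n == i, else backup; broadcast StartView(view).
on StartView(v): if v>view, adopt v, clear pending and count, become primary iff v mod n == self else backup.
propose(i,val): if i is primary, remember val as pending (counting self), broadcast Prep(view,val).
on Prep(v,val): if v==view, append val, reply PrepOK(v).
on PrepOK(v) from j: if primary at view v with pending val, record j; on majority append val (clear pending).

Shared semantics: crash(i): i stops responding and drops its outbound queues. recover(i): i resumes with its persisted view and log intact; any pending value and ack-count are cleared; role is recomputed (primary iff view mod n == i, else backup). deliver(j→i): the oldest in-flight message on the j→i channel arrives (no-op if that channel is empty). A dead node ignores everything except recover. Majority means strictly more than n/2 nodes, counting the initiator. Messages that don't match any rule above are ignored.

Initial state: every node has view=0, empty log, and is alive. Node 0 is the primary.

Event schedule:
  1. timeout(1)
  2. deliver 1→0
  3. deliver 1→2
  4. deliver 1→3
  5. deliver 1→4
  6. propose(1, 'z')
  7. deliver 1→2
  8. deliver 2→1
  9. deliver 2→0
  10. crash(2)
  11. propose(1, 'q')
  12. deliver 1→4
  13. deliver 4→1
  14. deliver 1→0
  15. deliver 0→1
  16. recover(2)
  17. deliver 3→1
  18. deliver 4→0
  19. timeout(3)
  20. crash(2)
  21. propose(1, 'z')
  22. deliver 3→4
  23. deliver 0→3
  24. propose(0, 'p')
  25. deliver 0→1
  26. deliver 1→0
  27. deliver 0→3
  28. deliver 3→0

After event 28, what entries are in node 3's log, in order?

[1] timeout(1) → N1(prim v1 [-])
[2] deliver 1→0 → N0(back v1 [-])
[3] deliver 1→2 → N2(back v1 [-])
[4] deliver 1→3 → N3(back v1 [-])
[5] deliver 1→4 → N4(back v1 [-])
[6] propose(1,'z') → ∅
[7] deliver 1→2 → N2(back v1 [z])
[8] deliver 2→1 → ∅
[9] deliver 2→0 → ∅
[10] crash(2) → N2(✗back v1 [z])
[11] propose(1,'q') → ∅
[12] deliver 1→4 → N4(back v1 [z])
[13] deliver 4→1 → ∅
[14] deliver 1→0 → N0(back v1 [z])
[15] deliver 0→1 → N1(prim v1 [q])
[16] recover(2) → N2(back v1 [z])
[17] deliver 3→1 → ∅
[18] deliver 4→0 → ∅
[19] timeout(3) → N3(back v2 [-])
[20] crash(2) → N2(✗back v1 [z])
[21] propose(1,'z') → ∅
[22] deliver 3→4 → N4(back v2 [z])
[23] deliver 0→3 → ∅
[24] propose(0,'p') → ∅
[25] deliver 0→1 → ∅
[26] deliver 1→0 → N0(back v1 [z,q])
[27] deliver 0→3 → ∅
[28] deliver 3→0 → N0(back v2 [z,q])

empty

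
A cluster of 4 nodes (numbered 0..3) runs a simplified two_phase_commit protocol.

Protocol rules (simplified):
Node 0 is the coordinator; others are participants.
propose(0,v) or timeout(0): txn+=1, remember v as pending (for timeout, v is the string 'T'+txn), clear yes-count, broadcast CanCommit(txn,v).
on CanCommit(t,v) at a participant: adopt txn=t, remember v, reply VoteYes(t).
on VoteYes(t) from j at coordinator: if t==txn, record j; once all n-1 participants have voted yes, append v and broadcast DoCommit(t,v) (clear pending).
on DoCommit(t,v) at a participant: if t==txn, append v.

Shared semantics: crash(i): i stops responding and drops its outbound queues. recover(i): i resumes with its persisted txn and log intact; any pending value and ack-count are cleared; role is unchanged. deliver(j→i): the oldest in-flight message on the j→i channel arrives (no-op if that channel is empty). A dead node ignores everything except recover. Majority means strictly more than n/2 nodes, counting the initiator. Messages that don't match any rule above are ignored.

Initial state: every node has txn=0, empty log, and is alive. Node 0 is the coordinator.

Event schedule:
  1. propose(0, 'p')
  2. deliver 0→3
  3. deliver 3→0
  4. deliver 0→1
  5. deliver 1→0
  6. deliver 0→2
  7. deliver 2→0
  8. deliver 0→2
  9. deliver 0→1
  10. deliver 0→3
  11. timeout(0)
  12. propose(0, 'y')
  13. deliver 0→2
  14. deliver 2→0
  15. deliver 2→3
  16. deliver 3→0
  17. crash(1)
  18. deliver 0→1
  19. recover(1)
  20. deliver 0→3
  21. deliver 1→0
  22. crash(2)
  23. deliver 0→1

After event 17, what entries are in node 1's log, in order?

step 1 propose(0,'p'): 0={coor,t=1,log=-}
step 2 deliver 0→3: 3={part,t=1,log=-}
step 3 deliver 3→0: —
step 4 deliver 0→1: 1={part,t=1,log=-}
step 5 deliver 1→0: —
step 6 deliver 0→2: 2={part,t=1,log=-}
step 7 deliver 2→0: 0={coor,t=1,log=p}
step 8 deliver 0→2: 2={part,t=1,log=p}
step 9 deliver 0→1: 1={part,t=1,log=p}
step 10 deliver 0→3: 3={part,t=1,log=p}
step 11 timeout(0): 0={coor,t=2,log=p}
step 12 propose(0,'y'): 0={coor,t=3,log=p}
step 13 deliver 0→2: 2={part,t=2,log=p}
step 14 deliver 2→0: —
step 15 deliver 2→3: —
step 16 deliver 3→0: —
step 17 crash(1): 1={✗part,t=1,log=p}

p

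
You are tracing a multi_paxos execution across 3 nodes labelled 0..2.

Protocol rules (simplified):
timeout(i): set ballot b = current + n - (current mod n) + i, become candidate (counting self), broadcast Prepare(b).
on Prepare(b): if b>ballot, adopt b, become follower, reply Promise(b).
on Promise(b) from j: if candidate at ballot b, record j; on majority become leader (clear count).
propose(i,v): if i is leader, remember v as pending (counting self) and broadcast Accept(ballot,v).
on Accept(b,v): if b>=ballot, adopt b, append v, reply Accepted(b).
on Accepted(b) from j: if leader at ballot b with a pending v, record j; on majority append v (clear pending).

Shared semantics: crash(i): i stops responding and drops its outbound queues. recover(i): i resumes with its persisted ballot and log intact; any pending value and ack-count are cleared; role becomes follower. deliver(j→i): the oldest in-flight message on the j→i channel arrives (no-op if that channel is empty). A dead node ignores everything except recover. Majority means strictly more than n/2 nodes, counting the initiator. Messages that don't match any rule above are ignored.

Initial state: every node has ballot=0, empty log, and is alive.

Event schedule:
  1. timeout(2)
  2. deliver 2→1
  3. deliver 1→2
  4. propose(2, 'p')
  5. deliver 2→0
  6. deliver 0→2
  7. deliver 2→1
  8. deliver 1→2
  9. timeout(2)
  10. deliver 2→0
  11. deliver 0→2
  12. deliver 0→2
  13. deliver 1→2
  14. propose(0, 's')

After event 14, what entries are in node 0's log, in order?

step 1 timeout(2): 2={cand,b=5,log=-}
step 2 deliver 2→1: 1={foll,b=5,log=-}
step 3 deliver 1→2: 2={lead,b=5,log=-}
step 4 propose(2,'p'): —
step 5 deliver 2→0: 0={foll,b=5,log=-}
step 6 deliver 0→2: —
step 7 deliver 2→1: 1={foll,b=5,log=p}
step 8 deliver 1→2: 2={lead,b=5,log=p}
step 9 timeout(2): 2={cand,b=8,log=p}
step 10 deliver 2→0: 0={foll,b=5,log=p}
step 11 deliver 0→2: —
step 12 deliver 0→2: —
step 13 deliver 1→2: —
step 14 propose(0,'s'): —

p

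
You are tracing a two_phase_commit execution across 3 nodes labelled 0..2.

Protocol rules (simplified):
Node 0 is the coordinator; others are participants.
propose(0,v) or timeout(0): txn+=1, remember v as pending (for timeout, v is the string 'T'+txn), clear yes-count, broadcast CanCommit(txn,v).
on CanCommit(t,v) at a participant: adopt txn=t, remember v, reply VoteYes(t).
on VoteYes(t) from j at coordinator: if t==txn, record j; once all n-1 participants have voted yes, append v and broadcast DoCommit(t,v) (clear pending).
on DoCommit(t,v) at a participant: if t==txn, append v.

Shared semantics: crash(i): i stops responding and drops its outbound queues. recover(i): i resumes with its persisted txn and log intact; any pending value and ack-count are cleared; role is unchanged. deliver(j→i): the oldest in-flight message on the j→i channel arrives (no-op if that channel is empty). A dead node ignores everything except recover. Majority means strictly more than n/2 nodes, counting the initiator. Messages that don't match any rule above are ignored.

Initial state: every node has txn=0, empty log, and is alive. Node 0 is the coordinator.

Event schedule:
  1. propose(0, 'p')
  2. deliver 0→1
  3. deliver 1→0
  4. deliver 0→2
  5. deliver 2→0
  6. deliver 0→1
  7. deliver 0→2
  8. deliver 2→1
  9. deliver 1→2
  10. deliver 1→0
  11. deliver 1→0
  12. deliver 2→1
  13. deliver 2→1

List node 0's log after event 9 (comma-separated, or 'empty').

[1] propose(0,'p') → N0(coor t1 [-])
[2] deliver 0→1 → N1(part t1 [-])
[3] deliver 1→0 → ∅
[4] deliver 0→2 → N2(part t1 [-])
[5] deliver 2→0 → N0(coor t1 [p])
[6] deliver 0→1 → N1(part t1 [p])
[7] deliver 0→2 → N2(part t1 [p])
[8] deliver 2→1 → ∅
[9] deliver 1→2 → ∅

p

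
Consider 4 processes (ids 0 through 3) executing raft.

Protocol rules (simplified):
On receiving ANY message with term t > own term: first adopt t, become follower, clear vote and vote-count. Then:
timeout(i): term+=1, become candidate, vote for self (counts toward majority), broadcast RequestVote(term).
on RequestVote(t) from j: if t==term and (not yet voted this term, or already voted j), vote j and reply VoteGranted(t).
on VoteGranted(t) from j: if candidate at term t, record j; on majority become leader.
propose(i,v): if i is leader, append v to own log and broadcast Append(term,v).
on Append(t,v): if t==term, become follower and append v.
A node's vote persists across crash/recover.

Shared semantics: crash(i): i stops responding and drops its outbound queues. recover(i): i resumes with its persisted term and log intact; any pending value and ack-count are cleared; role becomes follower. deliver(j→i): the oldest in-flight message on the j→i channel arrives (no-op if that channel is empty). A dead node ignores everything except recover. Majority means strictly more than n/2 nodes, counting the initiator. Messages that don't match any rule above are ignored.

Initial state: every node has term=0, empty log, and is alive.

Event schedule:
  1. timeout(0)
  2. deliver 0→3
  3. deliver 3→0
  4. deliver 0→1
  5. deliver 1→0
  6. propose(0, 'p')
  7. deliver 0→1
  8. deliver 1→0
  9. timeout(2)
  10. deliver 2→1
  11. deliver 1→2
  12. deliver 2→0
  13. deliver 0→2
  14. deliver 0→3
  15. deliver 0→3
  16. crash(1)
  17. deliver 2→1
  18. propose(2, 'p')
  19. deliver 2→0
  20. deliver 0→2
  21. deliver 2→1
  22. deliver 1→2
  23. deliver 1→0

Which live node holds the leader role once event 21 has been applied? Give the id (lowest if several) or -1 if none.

step 1 timeout(0): 0={cand,t=1,log=-}
step 2 deliver 0→3: 3={foll,t=1,log=-}
step 3 deliver 3→0: —
step 4 deliver 0→1: 1={foll,t=1,log=-}
step 5 deliver 1→0: 0={lead,t=1,log=-}
step 6 propose(0,'p'): 0={lead,t=1,log=p}
step 7 deliver 0→1: 1={foll,t=1,log=p}
step 8 deliver 1→0: —
step 9 timeout(2): 2={cand,t=1,log=-}
step 10 deliver 2→1: —
step 11 deliver 1→2: —
step 12 deliver 2→0: —
step 13 deliver 0→2: —
step 14 deliver 0→3: 3={foll,t=1,log=p}
step 15 deliver 0→3: —
step 16 crash(1): 1={✗foll,t=1,log=p}
step 17 deliver 2→1: —
step 18 propose(2,'p'): —
step 19 deliver 2→0: —
step 20 deliver 0→2: 2={foll,t=1,log=p}
step 21 deliver 2→1: —

0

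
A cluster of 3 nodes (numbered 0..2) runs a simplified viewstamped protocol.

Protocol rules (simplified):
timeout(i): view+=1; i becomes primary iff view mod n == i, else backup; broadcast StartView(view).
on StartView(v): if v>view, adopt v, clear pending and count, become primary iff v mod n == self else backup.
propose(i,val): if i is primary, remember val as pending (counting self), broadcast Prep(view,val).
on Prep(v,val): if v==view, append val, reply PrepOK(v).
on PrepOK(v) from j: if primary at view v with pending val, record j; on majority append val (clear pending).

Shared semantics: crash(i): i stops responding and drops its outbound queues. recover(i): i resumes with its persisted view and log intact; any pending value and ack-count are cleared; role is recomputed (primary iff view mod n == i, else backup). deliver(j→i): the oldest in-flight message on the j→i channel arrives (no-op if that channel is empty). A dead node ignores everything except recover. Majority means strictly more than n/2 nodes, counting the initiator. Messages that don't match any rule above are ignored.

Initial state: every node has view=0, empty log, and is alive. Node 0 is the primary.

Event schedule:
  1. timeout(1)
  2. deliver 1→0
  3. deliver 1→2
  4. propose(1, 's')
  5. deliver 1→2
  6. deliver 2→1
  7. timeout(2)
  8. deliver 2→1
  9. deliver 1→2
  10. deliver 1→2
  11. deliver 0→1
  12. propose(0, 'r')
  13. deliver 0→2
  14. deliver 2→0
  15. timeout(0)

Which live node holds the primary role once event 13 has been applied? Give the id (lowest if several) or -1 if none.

2

[1] timeout(1) → N1(prim v1 [-])
[2] deliver 1→0 → N0(back v1 [-])
[3] deliver 1→2 → N2(back v1 [-])
[4] propose(1,'s') → ∅
[5] deliver 1→2 → N2(back v1 [s])
[6] deliver 2→1 → N1(prim v1 [s])
[7] timeout(2) → N2(prim v2 [s])
[8] deliver 2→1 → N1(back v2 [s])
[9] deliver 1→2 → ∅
[10] deliver 1→2 → ∅
[11] deliver 0→1 → ∅
[12] propose(0,'r') → ∅
[13] deliver 0→2 → ∅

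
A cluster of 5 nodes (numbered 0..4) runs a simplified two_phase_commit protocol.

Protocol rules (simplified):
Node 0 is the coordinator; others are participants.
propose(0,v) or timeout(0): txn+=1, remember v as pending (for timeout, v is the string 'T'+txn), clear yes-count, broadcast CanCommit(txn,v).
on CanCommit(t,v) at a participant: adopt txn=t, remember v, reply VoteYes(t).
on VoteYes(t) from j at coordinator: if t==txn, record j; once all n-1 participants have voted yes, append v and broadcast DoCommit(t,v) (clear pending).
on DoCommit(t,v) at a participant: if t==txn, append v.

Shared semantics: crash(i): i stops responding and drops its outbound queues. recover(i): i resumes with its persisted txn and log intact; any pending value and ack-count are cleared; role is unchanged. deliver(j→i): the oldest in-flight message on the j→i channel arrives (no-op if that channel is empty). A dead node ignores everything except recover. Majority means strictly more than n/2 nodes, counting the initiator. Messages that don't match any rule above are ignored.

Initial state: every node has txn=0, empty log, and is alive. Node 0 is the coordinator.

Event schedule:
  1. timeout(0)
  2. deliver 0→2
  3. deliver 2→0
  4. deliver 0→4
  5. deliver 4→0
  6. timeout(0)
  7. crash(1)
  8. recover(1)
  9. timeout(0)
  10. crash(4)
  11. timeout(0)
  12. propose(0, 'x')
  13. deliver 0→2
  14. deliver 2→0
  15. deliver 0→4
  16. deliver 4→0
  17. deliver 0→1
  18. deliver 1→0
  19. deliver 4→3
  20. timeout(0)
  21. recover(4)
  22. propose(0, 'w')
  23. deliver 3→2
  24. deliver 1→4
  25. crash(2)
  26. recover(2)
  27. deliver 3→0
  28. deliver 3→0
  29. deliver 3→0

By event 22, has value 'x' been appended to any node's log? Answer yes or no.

after 1 — timeout(0): n0:coor/t1/[-]
after 2 — deliver 0→2: n2:part/t1/[-]
after 3 — deliver 2→0: ·
after 4 — deliver 0→4: n4:part/t1/[-]
after 5 — deliver 4→0: ·
after 6 — timeout(0): n0:coor/t2/[-]
after 7 — crash(1): n1:✗part/t0/[-]
after 8 — recover(1): n1:part/t0/[-]
after 9 — timeout(0): n0:coor/t3/[-]
after 10 — crash(4): n4:✗part/t1/[-]
after 11 — timeout(0): n0:coor/t4/[-]
after 12 — propose(0,'x'): n0:coor/t5/[-]
after 13 — deliver 0→2: n2:part/t2/[-]
after 14 — deliver 2→0: ·
after 15 — deliver 0→4: ·
after 16 — deliver 4→0: ·
after 17 — deliver 0→1: n1:part/t1/[-]
after 18 — deliver 1→0: ·
after 19 — deliver 4→3: ·
after 20 — timeout(0): n0:coor/t6/[-]
after 21 — recover(4): n4:part/t1/[-]
after 22 — propose(0,'w'): n0:coor/t7/[-]

no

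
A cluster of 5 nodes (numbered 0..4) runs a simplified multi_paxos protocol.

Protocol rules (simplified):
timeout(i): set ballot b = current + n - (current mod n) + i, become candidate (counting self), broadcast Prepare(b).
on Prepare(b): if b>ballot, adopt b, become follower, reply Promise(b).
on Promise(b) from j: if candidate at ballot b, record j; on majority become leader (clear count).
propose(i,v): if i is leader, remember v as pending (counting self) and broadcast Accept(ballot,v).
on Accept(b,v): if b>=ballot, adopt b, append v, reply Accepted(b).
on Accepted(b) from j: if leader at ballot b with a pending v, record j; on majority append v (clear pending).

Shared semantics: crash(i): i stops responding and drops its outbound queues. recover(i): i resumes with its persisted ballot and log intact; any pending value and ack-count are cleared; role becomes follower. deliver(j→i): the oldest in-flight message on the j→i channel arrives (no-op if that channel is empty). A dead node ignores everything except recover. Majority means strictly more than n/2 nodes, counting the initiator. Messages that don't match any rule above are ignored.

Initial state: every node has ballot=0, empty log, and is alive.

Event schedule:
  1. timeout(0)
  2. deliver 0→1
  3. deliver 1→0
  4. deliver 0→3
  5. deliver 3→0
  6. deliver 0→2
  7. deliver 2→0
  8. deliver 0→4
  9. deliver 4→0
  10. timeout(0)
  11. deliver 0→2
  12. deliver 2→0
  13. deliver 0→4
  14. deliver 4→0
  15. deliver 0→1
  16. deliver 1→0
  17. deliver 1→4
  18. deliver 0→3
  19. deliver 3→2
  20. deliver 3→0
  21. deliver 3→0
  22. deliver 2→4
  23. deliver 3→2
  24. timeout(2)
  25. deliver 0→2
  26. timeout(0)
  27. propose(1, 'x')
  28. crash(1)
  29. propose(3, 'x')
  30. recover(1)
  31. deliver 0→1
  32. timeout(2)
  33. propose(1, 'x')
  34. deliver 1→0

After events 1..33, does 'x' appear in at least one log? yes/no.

no

after 1 — timeout(0): n0:cand/b5/[-]
after 2 — deliver 0→1: n1:foll/b5/[-]
after 3 — deliver 1→0: ·
after 4 — deliver 0→3: n3:foll/b5/[-]
after 5 — deliver 3→0: n0:lead/b5/[-]
after 6 — deliver 0→2: n2:foll/b5/[-]
after 7 — deliver 2→0: ·
after 8 — deliver 0→4: n4:foll/b5/[-]
after 9 — deliver 4→0: ·
after 10 — timeout(0): n0:cand/b10/[-]
after 11 — deliver 0→2: n2:foll/b10/[-]
after 12 — deliver 2→0: ·
after 13 — deliver 0→4: n4:foll/b10/[-]
after 14 — deliver 4→0: n0:lead/b10/[-]
after 15 — deliver 0→1: n1:foll/b10/[-]
after 16 — deliver 1→0: ·
after 17 — deliver 1→4: ·
after 18 — deliver 0→3: n3:foll/b10/[-]
after 19 — deliver 3→2: ·
after 20 — deliver 3→0: ·
after 21 — deliver 3→0: ·
after 22 — deliver 2→4: ·
after 23 — deliver 3→2: ·
after 24 — timeout(2): n2:cand/b17/[-]
after 25 — deliver 0→2: ·
after 26 — timeout(0): n0:cand/b15/[-]
after 27 — propose(1,'x'): ·
after 28 — crash(1): n1:✗foll/b10/[-]
after 29 — propose(3,'x'): ·
after 30 — recover(1): n1:foll/b10/[-]
after 31 — deliver 0→1: n1:foll/b15/[-]
after 32 — timeout(2): n2:cand/b22/[-]
after 33 — propose(1,'x'): ·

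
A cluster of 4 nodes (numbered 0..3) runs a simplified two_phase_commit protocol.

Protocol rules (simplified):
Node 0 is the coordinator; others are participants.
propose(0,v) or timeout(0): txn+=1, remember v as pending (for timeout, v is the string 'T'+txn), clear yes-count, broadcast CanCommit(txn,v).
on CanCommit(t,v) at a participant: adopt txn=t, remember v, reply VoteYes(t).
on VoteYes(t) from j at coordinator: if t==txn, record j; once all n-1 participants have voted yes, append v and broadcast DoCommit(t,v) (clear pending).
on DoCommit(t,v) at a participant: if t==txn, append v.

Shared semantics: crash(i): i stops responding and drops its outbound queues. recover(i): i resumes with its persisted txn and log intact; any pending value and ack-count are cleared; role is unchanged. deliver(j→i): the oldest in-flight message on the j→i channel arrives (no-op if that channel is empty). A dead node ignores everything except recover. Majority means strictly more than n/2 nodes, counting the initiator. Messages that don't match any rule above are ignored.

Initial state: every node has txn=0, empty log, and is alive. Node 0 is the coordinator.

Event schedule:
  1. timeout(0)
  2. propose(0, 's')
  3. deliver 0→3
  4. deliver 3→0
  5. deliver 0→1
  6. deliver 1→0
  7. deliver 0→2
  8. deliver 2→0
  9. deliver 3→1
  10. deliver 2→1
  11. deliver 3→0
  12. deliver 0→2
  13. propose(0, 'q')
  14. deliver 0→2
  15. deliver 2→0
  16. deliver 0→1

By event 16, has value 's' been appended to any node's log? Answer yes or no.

no

[1] timeout(0) → N0(coor t1 [-])
[2] propose(0,'s') → N0(coor t2 [-])
[3] deliver 0→3 → N3(part t1 [-])
[4] deliver 3→0 → ∅
[5] deliver 0→1 → N1(part t1 [-])
[6] deliver 1→0 → ∅
[7] deliver 0→2 → N2(part t1 [-])
[8] deliver 2→0 → ∅
[9] deliver 3→1 → ∅
[10] deliver 2→1 → ∅
[11] deliver 3→0 → ∅
[12] deliver 0→2 → N2(part t2 [-])
[13] propose(0,'q') → N0(coor t3 [-])
[14] deliver 0→2 → N2(part t3 [-])
[15] deliver 2→0 → ∅
[16] deliver 0→1 → N1(part t2 [-])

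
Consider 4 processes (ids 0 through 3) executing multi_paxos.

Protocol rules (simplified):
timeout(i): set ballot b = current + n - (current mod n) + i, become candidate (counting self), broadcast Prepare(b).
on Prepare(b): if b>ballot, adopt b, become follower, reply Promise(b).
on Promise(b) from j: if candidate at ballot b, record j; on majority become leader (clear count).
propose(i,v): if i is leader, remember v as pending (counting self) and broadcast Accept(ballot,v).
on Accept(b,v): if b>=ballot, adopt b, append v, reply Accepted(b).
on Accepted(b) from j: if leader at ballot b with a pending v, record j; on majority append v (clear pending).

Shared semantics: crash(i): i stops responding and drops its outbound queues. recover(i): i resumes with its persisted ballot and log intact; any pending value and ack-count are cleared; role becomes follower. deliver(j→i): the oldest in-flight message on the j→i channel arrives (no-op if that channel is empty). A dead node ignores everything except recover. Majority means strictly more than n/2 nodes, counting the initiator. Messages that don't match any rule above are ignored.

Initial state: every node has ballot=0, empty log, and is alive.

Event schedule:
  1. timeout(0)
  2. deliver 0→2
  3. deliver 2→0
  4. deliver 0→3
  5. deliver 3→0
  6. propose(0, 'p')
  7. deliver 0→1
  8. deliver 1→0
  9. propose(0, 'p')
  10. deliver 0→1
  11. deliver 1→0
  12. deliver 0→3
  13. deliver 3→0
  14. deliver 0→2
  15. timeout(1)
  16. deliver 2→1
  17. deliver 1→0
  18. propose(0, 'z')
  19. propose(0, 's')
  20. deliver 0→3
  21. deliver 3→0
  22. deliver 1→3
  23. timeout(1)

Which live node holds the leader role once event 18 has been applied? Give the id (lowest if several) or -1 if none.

e1 timeout(0): 0[cand,b=4,-]
e2 deliver 0→2: 2[foll,b=4,-]
e3 deliver 2→0: ·
e4 deliver 0→3: 3[foll,b=4,-]
e5 deliver 3→0: 0[lead,b=4,-]
e6 propose(0,'p'): ·
e7 deliver 0→1: 1[foll,b=4,-]
e8 deliver 1→0: ·
e9 propose(0,'p'): ·
e10 deliver 0→1: 1[foll,b=4,p]
e11 deliver 1→0: ·
e12 deliver 0→3: 3[foll,b=4,p]
e13 deliver 3→0: 0[lead,b=4,p]
e14 deliver 0→2: 2[foll,b=4,p]
e15 timeout(1): 1[cand,b=9,p]
e16 deliver 2→1: ·
e17 deliver 1→0: 0[foll,b=9,p]
e18 propose(0,'z'): ·

-1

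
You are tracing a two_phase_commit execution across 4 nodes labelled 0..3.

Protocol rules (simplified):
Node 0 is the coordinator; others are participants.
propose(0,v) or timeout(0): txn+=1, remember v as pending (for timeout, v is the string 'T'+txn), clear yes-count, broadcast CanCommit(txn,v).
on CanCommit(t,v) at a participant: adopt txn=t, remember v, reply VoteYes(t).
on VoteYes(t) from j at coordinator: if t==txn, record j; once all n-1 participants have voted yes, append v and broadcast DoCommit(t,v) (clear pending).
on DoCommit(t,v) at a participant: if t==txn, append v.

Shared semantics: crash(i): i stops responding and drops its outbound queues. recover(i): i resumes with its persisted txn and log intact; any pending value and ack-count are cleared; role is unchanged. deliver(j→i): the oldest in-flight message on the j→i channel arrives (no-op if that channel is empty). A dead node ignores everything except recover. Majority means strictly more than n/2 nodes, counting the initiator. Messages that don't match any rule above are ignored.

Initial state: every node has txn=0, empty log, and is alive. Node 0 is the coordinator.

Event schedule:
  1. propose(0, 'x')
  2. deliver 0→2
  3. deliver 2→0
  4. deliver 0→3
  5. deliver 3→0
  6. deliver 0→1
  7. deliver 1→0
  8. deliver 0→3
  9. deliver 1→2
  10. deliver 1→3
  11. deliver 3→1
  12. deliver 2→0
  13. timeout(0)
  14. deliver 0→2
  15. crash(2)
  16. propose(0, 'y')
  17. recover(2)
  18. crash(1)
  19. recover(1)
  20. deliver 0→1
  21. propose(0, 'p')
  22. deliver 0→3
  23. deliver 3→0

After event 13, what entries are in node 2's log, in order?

after 1 — propose(0,'x'): n0:coor/t1/[-]
after 2 — deliver 0→2: n2:part/t1/[-]
after 3 — deliver 2→0: ·
after 4 — deliver 0→3: n3:part/t1/[-]
after 5 — deliver 3→0: ·
after 6 — deliver 0→1: n1:part/t1/[-]
after 7 — deliver 1→0: n0:coor/t1/[x]
after 8 — deliver 0→3: n3:part/t1/[x]
after 9 — deliver 1→2: ·
after 10 — deliver 1→3: ·
after 11 — deliver 3→1: ·
after 12 — deliver 2→0: ·
after 13 — timeout(0): n0:coor/t2/[x]

empty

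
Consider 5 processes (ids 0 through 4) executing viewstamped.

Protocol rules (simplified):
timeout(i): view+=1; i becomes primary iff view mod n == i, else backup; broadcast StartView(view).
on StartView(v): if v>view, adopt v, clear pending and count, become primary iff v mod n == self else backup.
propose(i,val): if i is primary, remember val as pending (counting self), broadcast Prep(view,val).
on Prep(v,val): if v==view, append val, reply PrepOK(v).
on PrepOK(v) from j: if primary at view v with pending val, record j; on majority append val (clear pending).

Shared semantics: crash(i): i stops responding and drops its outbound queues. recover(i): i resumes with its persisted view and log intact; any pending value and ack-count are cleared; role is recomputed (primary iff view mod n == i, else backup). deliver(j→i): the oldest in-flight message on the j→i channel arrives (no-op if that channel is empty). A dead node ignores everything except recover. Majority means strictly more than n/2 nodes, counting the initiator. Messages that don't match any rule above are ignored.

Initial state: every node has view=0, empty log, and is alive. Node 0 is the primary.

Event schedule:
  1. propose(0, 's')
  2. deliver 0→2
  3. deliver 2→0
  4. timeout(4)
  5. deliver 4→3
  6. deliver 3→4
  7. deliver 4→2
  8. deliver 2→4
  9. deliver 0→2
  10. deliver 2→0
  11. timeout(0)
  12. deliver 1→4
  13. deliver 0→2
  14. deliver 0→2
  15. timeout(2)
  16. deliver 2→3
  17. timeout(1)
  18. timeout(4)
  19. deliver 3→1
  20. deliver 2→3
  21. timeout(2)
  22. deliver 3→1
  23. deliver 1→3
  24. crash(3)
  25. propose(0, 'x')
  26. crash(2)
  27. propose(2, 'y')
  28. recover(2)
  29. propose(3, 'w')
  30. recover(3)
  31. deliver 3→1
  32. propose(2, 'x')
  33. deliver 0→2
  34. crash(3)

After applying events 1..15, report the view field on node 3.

[1] propose(0,'s') → ∅
[2] deliver 0→2 → N2(back v0 [s])
[3] deliver 2→0 → ∅
[4] timeout(4) → N4(back v1 [-])
[5] deliver 4→3 → N3(back v1 [-])
[6] deliver 3→4 → ∅
[7] deliver 4→2 → N2(back v1 [s])
[8] deliver 2→4 → ∅
[9] deliver 0→2 → ∅
[10] deliver 2→0 → ∅
[11] timeout(0) → N0(back v1 [-])
[12] deliver 1→4 → ∅
[13] deliver 0→2 → ∅
[14] deliver 0→2 → ∅
[15] timeout(2) → N2(prim v2 [s])

1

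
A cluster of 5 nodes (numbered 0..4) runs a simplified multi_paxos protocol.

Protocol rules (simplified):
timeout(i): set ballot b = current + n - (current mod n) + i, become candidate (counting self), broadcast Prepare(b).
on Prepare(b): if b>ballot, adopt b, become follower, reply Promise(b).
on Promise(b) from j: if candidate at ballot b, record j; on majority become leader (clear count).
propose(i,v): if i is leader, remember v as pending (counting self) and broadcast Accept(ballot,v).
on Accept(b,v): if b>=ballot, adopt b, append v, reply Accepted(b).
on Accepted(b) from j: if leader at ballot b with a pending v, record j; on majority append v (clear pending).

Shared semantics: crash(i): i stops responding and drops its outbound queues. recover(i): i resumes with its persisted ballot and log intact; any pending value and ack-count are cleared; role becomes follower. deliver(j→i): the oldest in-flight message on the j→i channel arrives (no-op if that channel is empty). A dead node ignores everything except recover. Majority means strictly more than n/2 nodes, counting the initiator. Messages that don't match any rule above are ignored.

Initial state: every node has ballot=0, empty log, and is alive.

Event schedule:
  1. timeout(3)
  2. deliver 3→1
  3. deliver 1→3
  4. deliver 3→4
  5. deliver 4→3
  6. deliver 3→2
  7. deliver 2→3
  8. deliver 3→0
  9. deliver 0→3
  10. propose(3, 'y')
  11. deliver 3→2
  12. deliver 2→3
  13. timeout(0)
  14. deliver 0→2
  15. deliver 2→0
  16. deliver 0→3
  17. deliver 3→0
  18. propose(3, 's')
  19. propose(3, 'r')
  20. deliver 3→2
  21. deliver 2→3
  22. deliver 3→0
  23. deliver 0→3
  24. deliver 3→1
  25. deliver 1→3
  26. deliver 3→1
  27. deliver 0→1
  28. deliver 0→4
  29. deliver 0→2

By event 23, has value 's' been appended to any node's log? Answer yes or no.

no

step 1 timeout(3): 3={cand,b=8,log=-}
step 2 deliver 3→1: 1={foll,b=8,log=-}
step 3 deliver 1→3: —
step 4 deliver 3→4: 4={foll,b=8,log=-}
step 5 deliver 4→3: 3={lead,b=8,log=-}
step 6 deliver 3→2: 2={foll,b=8,log=-}
step 7 deliver 2→3: —
step 8 deliver 3→0: 0={foll,b=8,log=-}
step 9 deliver 0→3: —
step 10 propose(3,'y'): —
step 11 deliver 3→2: 2={foll,b=8,log=y}
step 12 deliver 2→3: —
step 13 timeout(0): 0={cand,b=10,log=-}
step 14 deliver 0→2: 2={foll,b=10,log=y}
step 15 deliver 2→0: —
step 16 deliver 0→3: 3={foll,b=10,log=-}
step 17 deliver 3→0: —
step 18 propose(3,'s'): —
step 19 propose(3,'r'): —
step 20 deliver 3→2: —
step 21 deliver 2→3: —
step 22 deliver 3→0: 0={lead,b=10,log=-}
step 23 deliver 0→3: —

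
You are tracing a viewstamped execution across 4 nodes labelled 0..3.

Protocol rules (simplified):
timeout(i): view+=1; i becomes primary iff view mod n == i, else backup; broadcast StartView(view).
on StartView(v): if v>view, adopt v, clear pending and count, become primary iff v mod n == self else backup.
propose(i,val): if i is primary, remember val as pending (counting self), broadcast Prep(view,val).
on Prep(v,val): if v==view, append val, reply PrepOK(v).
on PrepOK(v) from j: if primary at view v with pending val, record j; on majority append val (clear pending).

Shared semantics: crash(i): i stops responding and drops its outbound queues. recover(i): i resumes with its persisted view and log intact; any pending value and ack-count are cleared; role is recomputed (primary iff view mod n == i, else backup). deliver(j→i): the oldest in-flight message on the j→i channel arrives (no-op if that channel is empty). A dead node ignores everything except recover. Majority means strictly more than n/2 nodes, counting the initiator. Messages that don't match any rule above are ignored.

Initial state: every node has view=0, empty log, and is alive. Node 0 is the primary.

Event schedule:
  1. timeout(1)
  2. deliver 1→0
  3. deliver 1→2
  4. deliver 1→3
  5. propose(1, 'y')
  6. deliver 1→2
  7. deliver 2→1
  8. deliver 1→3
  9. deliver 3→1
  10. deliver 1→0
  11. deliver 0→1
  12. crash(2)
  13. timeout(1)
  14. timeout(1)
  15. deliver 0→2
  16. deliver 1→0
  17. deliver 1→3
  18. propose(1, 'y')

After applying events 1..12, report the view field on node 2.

[1] timeout(1) → N1(prim v1 [-])
[2] deliver 1→0 → N0(back v1 [-])
[3] deliver 1→2 → N2(back v1 [-])
[4] deliver 1→3 → N3(back v1 [-])
[5] propose(1,'y') → ∅
[6] deliver 1→2 → N2(back v1 [y])
[7] deliver 2→1 → ∅
[8] deliver 1→3 → N3(back v1 [y])
[9] deliver 3→1 → N1(prim v1 [y])
[10] deliver 1→0 → N0(back v1 [y])
[11] deliver 0→1 → ∅
[12] crash(2) → N2(✗back v1 [y])

1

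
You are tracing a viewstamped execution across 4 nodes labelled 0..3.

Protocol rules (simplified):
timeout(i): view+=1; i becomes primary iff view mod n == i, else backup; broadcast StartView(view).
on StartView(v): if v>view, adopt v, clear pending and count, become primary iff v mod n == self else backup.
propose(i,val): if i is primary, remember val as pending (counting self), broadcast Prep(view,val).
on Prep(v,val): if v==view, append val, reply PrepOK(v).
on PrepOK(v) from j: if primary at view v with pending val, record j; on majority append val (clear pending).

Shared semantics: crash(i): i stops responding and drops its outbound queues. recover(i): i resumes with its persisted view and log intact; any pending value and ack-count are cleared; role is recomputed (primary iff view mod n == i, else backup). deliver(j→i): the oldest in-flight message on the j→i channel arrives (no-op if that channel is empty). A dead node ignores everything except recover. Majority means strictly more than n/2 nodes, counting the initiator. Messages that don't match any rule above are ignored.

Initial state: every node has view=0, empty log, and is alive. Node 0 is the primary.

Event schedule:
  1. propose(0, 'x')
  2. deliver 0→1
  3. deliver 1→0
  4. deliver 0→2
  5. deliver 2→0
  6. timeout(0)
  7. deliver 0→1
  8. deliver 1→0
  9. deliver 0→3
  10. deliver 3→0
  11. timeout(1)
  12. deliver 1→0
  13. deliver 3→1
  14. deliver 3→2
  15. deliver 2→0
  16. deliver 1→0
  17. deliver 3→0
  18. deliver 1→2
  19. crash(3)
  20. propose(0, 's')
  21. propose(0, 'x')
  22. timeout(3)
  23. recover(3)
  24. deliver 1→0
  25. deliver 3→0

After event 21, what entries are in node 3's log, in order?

x

1. propose(0,'x'):  nop
2. deliver 0→1:  <1:back v0 x>
3. deliver 1→0:  nop
4. deliver 0→2:  <2:back v0 x>
5. deliver 2→0:  <0:prim v0 x>
6. timeout(0):  <0:back v1 x>
7. deliver 0→1:  <1:prim v1 x>
8. deliver 1→0:  nop
9. deliver 0→3:  <3:back v0 x>
10. deliver 3→0:  nop
11. timeout(1):  <1:back v2 x>
12. deliver 1→0:  <0:back v2 x>
13. deliver 3→1:  nop
14. deliver 3→2:  nop
15. deliver 2→0:  nop
16. deliver 1→0:  nop
17. deliver 3→0:  nop
18. deliver 1→2:  <2:prim v2 x>
19. crash(3):  <3:✗back v0 x>
20. propose(0,'s'):  nop
21. propose(0,'x'):  nop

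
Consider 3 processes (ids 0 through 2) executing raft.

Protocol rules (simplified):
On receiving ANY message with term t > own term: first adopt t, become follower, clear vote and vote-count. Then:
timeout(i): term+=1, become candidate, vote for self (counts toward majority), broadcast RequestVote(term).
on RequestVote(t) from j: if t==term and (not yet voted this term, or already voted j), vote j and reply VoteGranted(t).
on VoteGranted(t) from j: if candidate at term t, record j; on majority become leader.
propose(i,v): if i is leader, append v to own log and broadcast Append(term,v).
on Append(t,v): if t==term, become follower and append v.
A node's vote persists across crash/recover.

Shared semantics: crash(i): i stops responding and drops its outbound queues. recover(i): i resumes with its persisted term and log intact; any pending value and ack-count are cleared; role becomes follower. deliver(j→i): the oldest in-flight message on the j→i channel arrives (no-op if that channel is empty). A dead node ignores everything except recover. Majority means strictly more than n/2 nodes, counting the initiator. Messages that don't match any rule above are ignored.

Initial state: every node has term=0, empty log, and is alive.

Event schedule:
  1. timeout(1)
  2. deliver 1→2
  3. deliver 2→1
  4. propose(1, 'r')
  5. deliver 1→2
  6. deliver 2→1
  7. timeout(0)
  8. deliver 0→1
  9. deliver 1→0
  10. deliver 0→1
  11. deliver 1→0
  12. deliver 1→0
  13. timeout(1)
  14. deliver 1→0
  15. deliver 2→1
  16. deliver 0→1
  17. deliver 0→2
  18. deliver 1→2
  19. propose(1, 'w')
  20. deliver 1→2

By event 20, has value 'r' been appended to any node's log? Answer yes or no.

yes

e1 timeout(1): 1[cand,t=1,-]
e2 deliver 1→2: 2[foll,t=1,-]
e3 deliver 2→1: 1[lead,t=1,-]
e4 propose(1,'r'): 1[lead,t=1,r]
e5 deliver 1→2: 2[foll,t=1,r]
e6 deliver 2→1: ·
e7 timeout(0): 0[cand,t=1,-]
e8 deliver 0→1: ·
e9 deliver 1→0: ·
e10 deliver 0→1: ·
e11 deliver 1→0: 0[foll,t=1,r]
e12 deliver 1→0: ·
e13 timeout(1): 1[cand,t=2,r]
e14 deliver 1→0: 0[foll,t=2,r]
e15 deliver 2→1: ·
e16 deliver 0→1: 1[lead,t=2,r]
e17 deliver 0→2: ·
e18 deliver 1→2: 2[foll,t=2,r]
e19 propose(1,'w'): 1[lead,t=2,r,w]
e20 deliver 1→2: 2[foll,t=2,r,w]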